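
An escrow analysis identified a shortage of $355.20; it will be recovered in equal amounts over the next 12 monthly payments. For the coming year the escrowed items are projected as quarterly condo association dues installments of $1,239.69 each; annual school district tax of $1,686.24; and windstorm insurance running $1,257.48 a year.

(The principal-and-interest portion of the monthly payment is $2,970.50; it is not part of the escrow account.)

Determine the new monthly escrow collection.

$688.14

Condo association dues — $1,239.69 × 4 = $4,958.76
School district tax — $1,686.24
Windstorm insurance — $1,257.48
Total per year = $7,902.48
Monthly = $7,902.48 / 12 = $658.54
Monthly shortage recovery: $355.20 ÷ 12 = $29.60
New monthly escrow = $658.54 + $29.60 = $688.14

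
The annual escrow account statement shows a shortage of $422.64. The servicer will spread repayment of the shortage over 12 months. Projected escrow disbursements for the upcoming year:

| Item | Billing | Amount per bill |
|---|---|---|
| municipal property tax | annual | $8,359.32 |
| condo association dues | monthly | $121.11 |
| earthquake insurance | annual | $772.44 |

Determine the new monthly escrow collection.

Municipal property tax: $8,359.32 annually
Condo association dues: $121.11 × 12 = $1,453.32 annually
Earthquake insurance: $772.44 annually
Total annual escrow = $8,359.32 + $1,453.32 + $772.44 = $10,585.08
Per month = $10,585.08 / 12 = $882.09
Monthly shortage recovery: $422.64 / 12 = $35.22
Adjusted monthly = $882.09 + $35.22 = $917.31

$917.31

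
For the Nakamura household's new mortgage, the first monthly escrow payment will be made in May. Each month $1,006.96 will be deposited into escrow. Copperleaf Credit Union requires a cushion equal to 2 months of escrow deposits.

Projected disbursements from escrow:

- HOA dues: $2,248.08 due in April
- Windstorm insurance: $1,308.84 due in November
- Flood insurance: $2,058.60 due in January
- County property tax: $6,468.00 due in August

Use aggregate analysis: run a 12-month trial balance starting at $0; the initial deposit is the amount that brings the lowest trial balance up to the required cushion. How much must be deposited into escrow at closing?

Cushion = 2 × $1,006.96 = $2,013.92
Trial balance (start $0, +$1,006.96 each month, − disbursements):
  May: +$1,006.96 → $1,006.96
  Jun: +$1,006.96 → $2,013.92
  Jul: +$1,006.96 → $3,020.88
  Aug: +$1,006.96 − $6,468.00 → -$2,440.16
  Sep: +$1,006.96 → -$1,433.20
  Oct: +$1,006.96 → -$426.24
  Nov: +$1,006.96 − $1,308.84 → -$728.12
  Dec: +$1,006.96 → $278.84
  Jan: +$1,006.96 − $2,058.60 → -$772.80
  Feb: +$1,006.96 → $234.16
  Mar: +$1,006.96 → $1,241.12
  Apr: +$1,006.96 − $2,248.08 → $0.00
Lowest trial balance = -$2,440.16 (Aug)
Initial deposit = cushion − low point = $2,013.92 − (-$2,440.16) = $4,454.08

$4,454.08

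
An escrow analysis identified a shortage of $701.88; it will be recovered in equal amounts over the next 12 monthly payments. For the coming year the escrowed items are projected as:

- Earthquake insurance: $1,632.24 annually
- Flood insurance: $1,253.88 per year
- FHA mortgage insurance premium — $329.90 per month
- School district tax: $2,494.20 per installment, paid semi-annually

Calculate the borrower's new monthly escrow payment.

$1,044.60

Earthquake insurance — $1,632.24/yr
Flood insurance — $1,253.88/yr
FHA mortgage insurance premium — $329.90 × 12 = $3,958.80/yr
School district tax — $2,494.20 × 2 = $4,988.40/yr
Yearly total = $11,833.32
Per month = $11,833.32 ÷ 12 = $986.11
Shortage per month = $701.88 / 12 = $58.49
Adjusted monthly = $986.11 + $58.49 = $1,044.60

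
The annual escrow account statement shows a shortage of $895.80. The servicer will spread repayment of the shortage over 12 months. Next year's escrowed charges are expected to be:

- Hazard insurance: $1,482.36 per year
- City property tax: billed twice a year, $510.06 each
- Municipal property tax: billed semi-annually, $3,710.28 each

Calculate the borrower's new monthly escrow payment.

Hazard insurance — $1,482.36/yr
City property tax — $510.06 × 2 = $1,020.12/yr
Municipal property tax — $3,710.28 × 2 = $7,420.56/yr
Combined annual = $1,482.36 + $1,020.12 + $7,420.56 = $9,923.04
Monthly = $9,923.04 / 12 = $826.92
Shortage per month = $895.80 / 12 = $74.65
New monthly escrow = $826.92 + $74.65 = $901.57

$901.57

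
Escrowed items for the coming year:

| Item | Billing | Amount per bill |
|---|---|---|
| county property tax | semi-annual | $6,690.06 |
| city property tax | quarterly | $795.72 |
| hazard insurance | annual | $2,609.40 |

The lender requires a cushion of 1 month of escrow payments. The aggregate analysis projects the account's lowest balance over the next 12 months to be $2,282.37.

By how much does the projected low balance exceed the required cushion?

County property tax — $6,690.06 × 2 = $13,380.12 annually
City property tax — $795.72 × 4 = $3,182.88 annually
Hazard insurance — $2,609.40 annually
Total per year = $13,380.12 + $3,182.88 + $2,609.40 = $19,172.40
Base monthly escrow = $19,172.40 ÷ 12 = $1,597.70
Required cushion = 1 × $1,597.70 = $1,597.70
Surplus = $2,282.37 − $1,597.70 = $684.67

$684.67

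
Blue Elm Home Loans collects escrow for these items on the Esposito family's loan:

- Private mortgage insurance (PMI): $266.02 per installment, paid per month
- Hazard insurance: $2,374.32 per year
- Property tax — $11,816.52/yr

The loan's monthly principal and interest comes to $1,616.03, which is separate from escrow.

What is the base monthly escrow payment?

Private mortgage insurance (PMI): $266.02 × 12 = $3,192.24 per year
Hazard insurance: $2,374.32 per year
Property tax: $11,816.52 per year
Combined annual = $17,383.08
Monthly escrow = $17,383.08 / 12 = $1,448.59

$1,448.59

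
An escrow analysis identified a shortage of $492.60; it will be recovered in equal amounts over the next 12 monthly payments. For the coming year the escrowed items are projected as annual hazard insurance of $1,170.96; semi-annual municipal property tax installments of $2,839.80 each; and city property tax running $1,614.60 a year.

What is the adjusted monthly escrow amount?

$746.48

Hazard insurance = $1,170.96/yr
Municipal property tax = $2,839.80 × 2 = $5,679.60/yr
City property tax = $1,614.60/yr
Annual escrow total = $1,170.96 + $5,679.60 + $1,614.60 = $8,465.16
Base monthly escrow = $8,465.16 / 12 = $705.43
Shortage per month = $492.60 ÷ 12 = $41.05
Adjusted monthly = $705.43 + $41.05 = $746.48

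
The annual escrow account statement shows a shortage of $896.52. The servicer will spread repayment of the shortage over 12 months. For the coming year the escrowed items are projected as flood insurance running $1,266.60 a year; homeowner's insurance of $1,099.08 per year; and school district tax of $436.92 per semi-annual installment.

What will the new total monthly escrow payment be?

$344.67

Flood insurance: $1,266.60/yr
Homeowner's insurance: $1,099.08/yr
School district tax: $436.92 × 2 = $873.84/yr
Annual escrow total = $1,266.60 + $1,099.08 + $873.84 = $3,239.52
Base monthly escrow = $3,239.52 ÷ 12 = $269.96
Shortage per month = $896.52 ÷ 12 = $74.71
New monthly escrow = $269.96 + $74.71 = $344.67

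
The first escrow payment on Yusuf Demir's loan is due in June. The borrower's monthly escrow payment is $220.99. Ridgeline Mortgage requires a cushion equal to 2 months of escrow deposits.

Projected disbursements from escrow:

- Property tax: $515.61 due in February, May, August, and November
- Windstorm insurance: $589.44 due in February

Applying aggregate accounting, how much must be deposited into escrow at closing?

Cushion = 2 × $220.99 = $441.98
Trial balance (start $0, +$220.99 each month, − disbursements):
  Jun: +$220.99 → $220.99
  Jul: +$220.99 → $441.98
  Aug: +$220.99 − $515.61 → $147.36
  Sep: +$220.99 → $368.35
  Oct: +$220.99 → $589.34
  Nov: +$220.99 − $515.61 → $294.72
  Dec: +$220.99 → $515.71
  Jan: +$220.99 → $736.70
  Feb: +$220.99 − $1,105.05 → -$147.36
  Mar: +$220.99 → $73.63
  Apr: +$220.99 → $294.62
  May: +$220.99 − $515.61 → $0.00
Lowest trial balance = -$147.36 (Feb)
Initial deposit = cushion − low point = $441.98 − (-$147.36) = $589.34

$589.34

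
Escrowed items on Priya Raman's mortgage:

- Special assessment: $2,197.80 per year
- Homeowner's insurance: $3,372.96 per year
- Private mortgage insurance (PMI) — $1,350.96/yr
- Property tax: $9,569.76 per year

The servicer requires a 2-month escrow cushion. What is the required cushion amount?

Special assessment = $2,197.80
Homeowner's insurance = $3,372.96
Private mortgage insurance (PMI) = $1,350.96
Property tax = $9,569.76
Annual escrow total = $2,197.80 + $3,372.96 + $1,350.96 + $9,569.76 = $16,491.48
Base monthly escrow = $16,491.48 ÷ 12 = $1,374.29
Reserve = 2 × $1,374.29 = $2,748.58

$2,748.58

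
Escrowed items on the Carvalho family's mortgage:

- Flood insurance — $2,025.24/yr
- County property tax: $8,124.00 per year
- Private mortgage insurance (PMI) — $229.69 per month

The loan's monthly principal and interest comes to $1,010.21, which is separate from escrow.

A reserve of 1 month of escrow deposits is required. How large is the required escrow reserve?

Flood insurance: $2,025.24 per year
County property tax: $8,124.00 per year
Private mortgage insurance (PMI): $229.69 × 12 = $2,756.28 per year
Annual escrow total = $2,025.24 + $8,124.00 + $2,756.28 = $12,905.52
Per month = $12,905.52 / 12 = $1,075.46
Reserve = 1 × $1,075.46 = $1,075.46

$1,075.46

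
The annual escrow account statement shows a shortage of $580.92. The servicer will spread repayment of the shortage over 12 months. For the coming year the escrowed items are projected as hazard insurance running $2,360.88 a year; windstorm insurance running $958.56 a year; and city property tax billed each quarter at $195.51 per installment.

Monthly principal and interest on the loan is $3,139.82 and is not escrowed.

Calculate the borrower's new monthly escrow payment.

Hazard insurance = $2,360.88
Windstorm insurance = $958.56
City property tax = $195.51 × 4 = $782.04
Yearly total = $2,360.88 + $958.56 + $782.04 = $4,101.48
Per month = $4,101.48 / 12 = $341.79
Shortage spread = $580.92 ÷ 12 = $48.41/mo
Adjusted monthly = $341.79 + $48.41 = $390.20

$390.20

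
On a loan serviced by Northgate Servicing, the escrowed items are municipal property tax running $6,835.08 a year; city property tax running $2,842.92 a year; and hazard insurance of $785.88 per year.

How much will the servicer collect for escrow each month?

$871.99

Municipal property tax = $6,835.08 per year
City property tax = $2,842.92 per year
Hazard insurance = $785.88 per year
Combined annual = $6,835.08 + $2,842.92 + $785.88 = $10,463.88
Monthly = $10,463.88 / 12 = $871.99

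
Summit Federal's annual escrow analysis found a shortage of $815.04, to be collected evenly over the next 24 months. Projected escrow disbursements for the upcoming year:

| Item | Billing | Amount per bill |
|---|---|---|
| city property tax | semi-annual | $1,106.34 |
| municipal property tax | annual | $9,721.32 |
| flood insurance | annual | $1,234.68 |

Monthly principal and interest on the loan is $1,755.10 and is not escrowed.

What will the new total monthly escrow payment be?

$1,131.35

City property tax = $1,106.34 × 2 = $2,212.68/yr
Municipal property tax = $9,721.32/yr
Flood insurance = $1,234.68/yr
Combined annual = $13,168.68
Monthly = $13,168.68 / 12 = $1,097.39
Shortage spread = $815.04 ÷ 24 = $33.96/mo
Adjusted monthly = $1,097.39 + $33.96 = $1,131.35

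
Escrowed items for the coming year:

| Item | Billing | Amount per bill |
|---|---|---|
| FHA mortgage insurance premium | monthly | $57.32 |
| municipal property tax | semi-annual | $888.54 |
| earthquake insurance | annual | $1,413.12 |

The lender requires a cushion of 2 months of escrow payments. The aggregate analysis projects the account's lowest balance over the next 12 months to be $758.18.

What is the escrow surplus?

FHA mortgage insurance premium = $57.32 × 12 = $687.84
Municipal property tax = $888.54 × 2 = $1,777.08
Earthquake insurance = $1,413.12
Annual escrow total = $687.84 + $1,777.08 + $1,413.12 = $3,878.04
Monthly = $3,878.04 ÷ 12 = $323.17
Required cushion = 2 × $323.17 = $646.34
Excess over cushion: $758.18 − $646.34 = $111.84

$111.84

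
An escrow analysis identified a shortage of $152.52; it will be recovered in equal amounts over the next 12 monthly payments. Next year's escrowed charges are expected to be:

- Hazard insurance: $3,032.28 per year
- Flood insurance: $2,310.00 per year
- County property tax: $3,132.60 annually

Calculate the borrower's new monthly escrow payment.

$718.95

Hazard insurance: $3,032.28/yr
Flood insurance: $2,310.00/yr
County property tax: $3,132.60/yr
Total annual escrow = $8,474.88
Monthly = $8,474.88 / 12 = $706.24
Monthly shortage recovery: $152.52 / 12 = $12.71
New monthly escrow = $706.24 + $12.71 = $718.95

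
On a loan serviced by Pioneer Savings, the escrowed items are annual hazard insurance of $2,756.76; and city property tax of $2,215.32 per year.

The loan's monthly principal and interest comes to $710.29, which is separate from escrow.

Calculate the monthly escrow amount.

$414.34

Hazard insurance = $2,756.76/yr
City property tax = $2,215.32/yr
Annual escrow total = $2,756.76 + $2,215.32 = $4,972.08
Base monthly escrow = $4,972.08 / 12 = $414.34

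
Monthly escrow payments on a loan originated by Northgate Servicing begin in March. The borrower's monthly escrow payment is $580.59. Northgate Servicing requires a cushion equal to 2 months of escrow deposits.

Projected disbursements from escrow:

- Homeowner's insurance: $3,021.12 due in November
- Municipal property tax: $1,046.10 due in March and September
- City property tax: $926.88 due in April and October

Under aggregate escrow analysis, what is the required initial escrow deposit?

$2,902.95

Cushion = 2 × $580.59 = $1,161.18
Trial balance (start $0, +$580.59 each month, − disbursements):
  Mar: +$580.59 − $1,046.10 → -$465.51
  Apr: +$580.59 − $926.88 → -$811.80
  May: +$580.59 → -$231.21
  Jun: +$580.59 → $349.38
  Jul: +$580.59 → $929.97
  Aug: +$580.59 → $1,510.56
  Sep: +$580.59 − $1,046.10 → $1,045.05
  Oct: +$580.59 − $926.88 → $698.76
  Nov: +$580.59 − $3,021.12 → -$1,741.77
  Dec: +$580.59 → -$1,161.18
  Jan: +$580.59 → -$580.59
  Feb: +$580.59 → $0.00
Lowest trial balance = -$1,741.77 (Nov)
Initial deposit = cushion − low point = $1,161.18 − (-$1,741.77) = $2,902.95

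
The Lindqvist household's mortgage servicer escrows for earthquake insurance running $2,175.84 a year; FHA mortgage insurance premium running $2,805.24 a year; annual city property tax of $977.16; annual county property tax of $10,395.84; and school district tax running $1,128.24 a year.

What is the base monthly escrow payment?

Earthquake insurance: $2,175.84
FHA mortgage insurance premium: $2,805.24
City property tax: $977.16
County property tax: $10,395.84
School district tax: $1,128.24
Combined annual = $2,175.84 + $2,805.24 + $977.16 + $10,395.84 + $1,128.24 = $17,482.32
Monthly = $17,482.32 ÷ 12 = $1,456.86

$1,456.86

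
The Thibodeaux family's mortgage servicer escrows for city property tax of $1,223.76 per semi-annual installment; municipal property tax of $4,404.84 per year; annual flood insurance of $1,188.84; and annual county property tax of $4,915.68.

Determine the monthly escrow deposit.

$1,079.74

City property tax: $1,223.76 × 2 = $2,447.52 per year
Municipal property tax: $4,404.84 per year
Flood insurance: $1,188.84 per year
County property tax: $4,915.68 per year
Annual escrow total = $2,447.52 + $4,404.84 + $1,188.84 + $4,915.68 = $12,956.88
Monthly = $12,956.88 / 12 = $1,079.74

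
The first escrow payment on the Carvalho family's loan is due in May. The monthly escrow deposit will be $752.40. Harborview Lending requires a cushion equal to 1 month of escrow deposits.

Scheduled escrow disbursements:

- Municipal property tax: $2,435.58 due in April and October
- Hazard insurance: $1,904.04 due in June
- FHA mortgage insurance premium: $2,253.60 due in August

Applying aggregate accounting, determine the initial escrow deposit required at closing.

$2,831.22

Cushion = 1 × $752.40 = $752.40
Trial balance (start $0, +$752.40 each month, − disbursements):
  May: +$752.40 → $752.40
  Jun: +$752.40 − $1,904.04 → -$399.24
  Jul: +$752.40 → $353.16
  Aug: +$752.40 − $2,253.60 → -$1,148.04
  Sep: +$752.40 → -$395.64
  Oct: +$752.40 − $2,435.58 → -$2,078.82
  Nov: +$752.40 → -$1,326.42
  Dec: +$752.40 → -$574.02
  Jan: +$752.40 → $178.38
  Feb: +$752.40 → $930.78
  Mar: +$752.40 → $1,683.18
  Apr: +$752.40 − $2,435.58 → $0.00
Lowest trial balance = -$2,078.82 (Oct)
Initial deposit = cushion − low point = $752.40 − (-$2,078.82) = $2,831.22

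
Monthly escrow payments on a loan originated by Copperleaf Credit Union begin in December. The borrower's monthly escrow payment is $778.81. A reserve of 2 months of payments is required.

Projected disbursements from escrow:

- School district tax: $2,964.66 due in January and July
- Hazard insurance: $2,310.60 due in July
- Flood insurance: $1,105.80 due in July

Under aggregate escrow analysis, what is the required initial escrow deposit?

Cushion = 2 × $778.81 = $1,557.62
Trial balance (start $0, +$778.81 each month, − disbursements):
  Dec: +$778.81 → $778.81
  Jan: +$778.81 − $2,964.66 → -$1,407.04
  Feb: +$778.81 → -$628.23
  Mar: +$778.81 → $150.58
  Apr: +$778.81 → $929.39
  May: +$778.81 → $1,708.20
  Jun: +$778.81 → $2,487.01
  Jul: +$778.81 − $6,381.06 → -$3,115.24
  Aug: +$778.81 → -$2,336.43
  Sep: +$778.81 → -$1,557.62
  Oct: +$778.81 → -$778.81
  Nov: +$778.81 → $0.00
Lowest trial balance = -$3,115.24 (Jul)
Initial deposit = cushion − low point = $1,557.62 − (-$3,115.24) = $4,672.86

$4,672.86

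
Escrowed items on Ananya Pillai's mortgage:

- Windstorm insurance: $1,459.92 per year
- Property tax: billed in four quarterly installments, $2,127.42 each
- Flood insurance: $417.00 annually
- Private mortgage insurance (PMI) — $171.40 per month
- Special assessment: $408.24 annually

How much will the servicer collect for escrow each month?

Windstorm insurance = $1,459.92 annually
Property tax = $2,127.42 × 4 = $8,509.68 annually
Flood insurance = $417.00 annually
Private mortgage insurance (PMI) = $171.40 × 12 = $2,056.80 annually
Special assessment = $408.24 annually
Combined annual = $1,459.92 + $8,509.68 + $417.00 + $2,056.80 + $408.24 = $12,851.64
Base monthly escrow = $12,851.64 ÷ 12 = $1,070.97

$1,070.97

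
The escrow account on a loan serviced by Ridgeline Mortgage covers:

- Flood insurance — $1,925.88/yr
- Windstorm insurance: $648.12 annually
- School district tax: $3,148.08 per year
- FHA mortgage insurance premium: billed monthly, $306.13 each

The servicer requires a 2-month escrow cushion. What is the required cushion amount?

Flood insurance: $1,925.88/yr
Windstorm insurance: $648.12/yr
School district tax: $3,148.08/yr
FHA mortgage insurance premium: $306.13 × 12 = $3,673.56/yr
Annual escrow total = $1,925.88 + $648.12 + $3,148.08 + $3,673.56 = $9,395.64
Monthly = $9,395.64 / 12 = $782.97
Cushion = 2 × $782.97 = $1,565.94

$1,565.94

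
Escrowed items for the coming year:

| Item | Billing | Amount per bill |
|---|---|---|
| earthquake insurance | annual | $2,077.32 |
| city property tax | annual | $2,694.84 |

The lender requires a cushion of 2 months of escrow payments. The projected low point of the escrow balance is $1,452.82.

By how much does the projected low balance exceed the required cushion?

$657.46

Earthquake insurance = $2,077.32/yr
City property tax = $2,694.84/yr
Yearly total = $4,772.16
Per month = $4,772.16 ÷ 12 = $397.68
Cushion = 2 × $397.68 = $795.36
Surplus = $1,452.82 − $795.36 = $657.46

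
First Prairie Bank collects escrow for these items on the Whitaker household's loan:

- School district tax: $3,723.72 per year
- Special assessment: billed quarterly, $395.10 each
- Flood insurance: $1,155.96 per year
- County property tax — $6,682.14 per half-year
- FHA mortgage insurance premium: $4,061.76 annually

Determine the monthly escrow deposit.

$1,990.51

School district tax: $3,723.72 annually
Special assessment: $395.10 × 4 = $1,580.40 annually
Flood insurance: $1,155.96 annually
County property tax: $6,682.14 × 2 = $13,364.28 annually
FHA mortgage insurance premium: $4,061.76 annually
Total annual escrow = $3,723.72 + $1,580.40 + $1,155.96 + $13,364.28 + $4,061.76 = $23,886.12
Per month = $23,886.12 / 12 = $1,990.51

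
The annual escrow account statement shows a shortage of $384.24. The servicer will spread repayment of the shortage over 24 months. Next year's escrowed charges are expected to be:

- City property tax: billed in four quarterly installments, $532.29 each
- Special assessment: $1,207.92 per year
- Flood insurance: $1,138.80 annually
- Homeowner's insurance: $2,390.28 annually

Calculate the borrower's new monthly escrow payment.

$588.19

City property tax: $532.29 × 4 = $2,129.16
Special assessment: $1,207.92
Flood insurance: $1,138.80
Homeowner's insurance: $2,390.28
Total annual escrow = $2,129.16 + $1,207.92 + $1,138.80 + $2,390.28 = $6,866.16
Base monthly escrow = $6,866.16 ÷ 12 = $572.18
Monthly shortage recovery: $384.24 ÷ 24 = $16.01
New monthly escrow = $572.18 + $16.01 = $588.19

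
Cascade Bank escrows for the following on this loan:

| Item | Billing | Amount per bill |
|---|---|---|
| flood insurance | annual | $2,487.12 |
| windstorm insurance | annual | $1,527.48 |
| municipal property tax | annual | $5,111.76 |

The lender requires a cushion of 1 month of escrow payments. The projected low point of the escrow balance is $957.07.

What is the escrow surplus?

$196.54

Flood insurance — $2,487.12 annually
Windstorm insurance — $1,527.48 annually
Municipal property tax — $5,111.76 annually
Total per year = $2,487.12 + $1,527.48 + $5,111.76 = $9,126.36
Monthly = $9,126.36 / 12 = $760.53
Cushion = 1 × $760.53 = $760.53
Excess over cushion: $957.07 − $760.53 = $196.54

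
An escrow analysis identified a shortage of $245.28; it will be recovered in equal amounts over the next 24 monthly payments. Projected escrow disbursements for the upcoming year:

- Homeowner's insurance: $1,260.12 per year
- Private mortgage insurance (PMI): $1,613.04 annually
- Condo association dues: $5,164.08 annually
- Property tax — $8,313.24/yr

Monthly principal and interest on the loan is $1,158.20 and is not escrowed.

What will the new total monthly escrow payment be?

$1,372.76

Homeowner's insurance: $1,260.12 annually
Private mortgage insurance (PMI): $1,613.04 annually
Condo association dues: $5,164.08 annually
Property tax: $8,313.24 annually
Total annual escrow = $16,350.48
Monthly escrow = $16,350.48 ÷ 12 = $1,362.54
Shortage spread = $245.28 / 24 = $10.22/mo
Adjusted monthly = $1,362.54 + $10.22 = $1,372.76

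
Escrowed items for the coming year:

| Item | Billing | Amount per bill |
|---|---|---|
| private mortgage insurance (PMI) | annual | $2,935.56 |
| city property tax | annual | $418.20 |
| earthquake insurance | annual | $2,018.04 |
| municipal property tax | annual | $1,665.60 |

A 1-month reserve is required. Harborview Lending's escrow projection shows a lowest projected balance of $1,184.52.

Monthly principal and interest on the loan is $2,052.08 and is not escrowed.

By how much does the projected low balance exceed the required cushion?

Private mortgage insurance (PMI): $2,935.56
City property tax: $418.20
Earthquake insurance: $2,018.04
Municipal property tax: $1,665.60
Yearly total = $7,037.40
Monthly = $7,037.40 ÷ 12 = $586.45
Required reserve = 1 × $586.45 = $586.45
Surplus = $1,184.52 − $586.45 = $598.07

$598.07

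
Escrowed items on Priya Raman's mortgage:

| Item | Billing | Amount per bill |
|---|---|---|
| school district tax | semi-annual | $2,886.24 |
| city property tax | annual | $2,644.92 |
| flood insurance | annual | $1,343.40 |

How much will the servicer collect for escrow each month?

$813.40

School district tax = $2,886.24 × 2 = $5,772.48
City property tax = $2,644.92
Flood insurance = $1,343.40
Annual escrow total = $5,772.48 + $2,644.92 + $1,343.40 = $9,760.80
Monthly escrow = $9,760.80 ÷ 12 = $813.40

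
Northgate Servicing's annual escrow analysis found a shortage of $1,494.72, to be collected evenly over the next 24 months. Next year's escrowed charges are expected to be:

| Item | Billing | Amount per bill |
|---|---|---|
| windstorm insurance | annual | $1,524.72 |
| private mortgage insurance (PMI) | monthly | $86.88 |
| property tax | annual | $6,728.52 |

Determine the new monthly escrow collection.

Windstorm insurance: $1,524.72
Private mortgage insurance (PMI): $86.88 × 12 = $1,042.56
Property tax: $6,728.52
Total annual escrow = $1,524.72 + $1,042.56 + $6,728.52 = $9,295.80
Per month = $9,295.80 ÷ 12 = $774.65
Shortage per month = $1,494.72 / 24 = $62.28
Adjusted monthly = $774.65 + $62.28 = $836.93

$836.93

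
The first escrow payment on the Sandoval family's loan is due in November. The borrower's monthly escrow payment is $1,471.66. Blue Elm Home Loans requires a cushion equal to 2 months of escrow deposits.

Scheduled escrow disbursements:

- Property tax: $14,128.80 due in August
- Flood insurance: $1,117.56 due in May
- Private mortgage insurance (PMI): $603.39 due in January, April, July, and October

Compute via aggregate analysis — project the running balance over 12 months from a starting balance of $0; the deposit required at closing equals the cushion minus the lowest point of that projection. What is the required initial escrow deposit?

Cushion = 2 × $1,471.66 = $2,943.32
Trial balance (start $0, +$1,471.66 each month, − disbursements):
  Nov: +$1,471.66 → $1,471.66
  Dec: +$1,471.66 → $2,943.32
  Jan: +$1,471.66 − $603.39 → $3,811.59
  Feb: +$1,471.66 → $5,283.25
  Mar: +$1,471.66 → $6,754.91
  Apr: +$1,471.66 − $603.39 → $7,623.18
  May: +$1,471.66 − $1,117.56 → $7,977.28
  Jun: +$1,471.66 → $9,448.94
  Jul: +$1,471.66 − $603.39 → $10,317.21
  Aug: +$1,471.66 − $14,128.80 → -$2,339.93
  Sep: +$1,471.66 → -$868.27
  Oct: +$1,471.66 − $603.39 → $0.00
Lowest trial balance = -$2,339.93 (Aug)
Initial deposit = cushion − low point = $2,943.32 − (-$2,339.93) = $5,283.25

$5,283.25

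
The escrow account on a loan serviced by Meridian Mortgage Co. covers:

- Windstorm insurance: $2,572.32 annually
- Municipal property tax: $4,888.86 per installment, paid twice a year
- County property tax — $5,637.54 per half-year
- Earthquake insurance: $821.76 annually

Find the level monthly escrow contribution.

$2,037.24

Windstorm insurance — $2,572.32
Municipal property tax — $4,888.86 × 2 = $9,777.72
County property tax — $5,637.54 × 2 = $11,275.08
Earthquake insurance — $821.76
Annual escrow total = $2,572.32 + $9,777.72 + $11,275.08 + $821.76 = $24,446.88
Base monthly escrow = $24,446.88 ÷ 12 = $2,037.24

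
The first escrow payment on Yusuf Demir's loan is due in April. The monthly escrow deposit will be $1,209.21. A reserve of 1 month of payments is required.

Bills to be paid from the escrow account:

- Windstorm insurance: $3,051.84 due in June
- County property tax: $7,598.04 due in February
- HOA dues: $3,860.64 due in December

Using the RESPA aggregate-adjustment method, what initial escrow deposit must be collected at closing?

Cushion = 1 × $1,209.21 = $1,209.21
Trial balance (start $0, +$1,209.21 each month, − disbursements):
  Apr: +$1,209.21 → $1,209.21
  May: +$1,209.21 → $2,418.42
  Jun: +$1,209.21 − $3,051.84 → $575.79
  Jul: +$1,209.21 → $1,785.00
  Aug: +$1,209.21 → $2,994.21
  Sep: +$1,209.21 → $4,203.42
  Oct: +$1,209.21 → $5,412.63
  Nov: +$1,209.21 → $6,621.84
  Dec: +$1,209.21 − $3,860.64 → $3,970.41
  Jan: +$1,209.21 → $5,179.62
  Feb: +$1,209.21 − $7,598.04 → -$1,209.21
  Mar: +$1,209.21 → $0.00
Lowest trial balance = -$1,209.21 (Feb)
Initial deposit = cushion − low point = $1,209.21 − (-$1,209.21) = $2,418.42

$2,418.42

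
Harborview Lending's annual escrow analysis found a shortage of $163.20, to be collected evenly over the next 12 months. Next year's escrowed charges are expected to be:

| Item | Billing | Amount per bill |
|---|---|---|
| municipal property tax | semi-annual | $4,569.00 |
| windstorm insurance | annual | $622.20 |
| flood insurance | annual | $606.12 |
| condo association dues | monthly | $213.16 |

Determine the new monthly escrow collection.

Municipal property tax: $4,569.00 × 2 = $9,138.00 annually
Windstorm insurance: $622.20 annually
Flood insurance: $606.12 annually
Condo association dues: $213.16 × 12 = $2,557.92 annually
Total per year = $12,924.24
Base monthly escrow = $12,924.24 ÷ 12 = $1,077.02
Monthly shortage recovery: $163.20 ÷ 12 = $13.60
Adjusted monthly = $1,077.02 + $13.60 = $1,090.62

$1,090.62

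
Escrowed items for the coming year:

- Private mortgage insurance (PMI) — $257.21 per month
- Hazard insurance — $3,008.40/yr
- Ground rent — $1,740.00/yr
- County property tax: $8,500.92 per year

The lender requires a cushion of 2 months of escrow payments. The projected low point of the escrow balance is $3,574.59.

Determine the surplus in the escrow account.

Private mortgage insurance (PMI) = $257.21 × 12 = $3,086.52/yr
Hazard insurance = $3,008.40/yr
Ground rent = $1,740.00/yr
County property tax = $8,500.92/yr
Yearly total = $16,335.84
Monthly = $16,335.84 / 12 = $1,361.32
Required cushion = 2 × $1,361.32 = $2,722.64
Excess over cushion: $3,574.59 − $2,722.64 = $851.95

$851.95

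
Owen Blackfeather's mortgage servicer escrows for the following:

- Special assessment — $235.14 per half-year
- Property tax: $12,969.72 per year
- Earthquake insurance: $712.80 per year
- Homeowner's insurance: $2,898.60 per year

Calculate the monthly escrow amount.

$1,420.95

Special assessment: $235.14 × 2 = $470.28 per year
Property tax: $12,969.72 per year
Earthquake insurance: $712.80 per year
Homeowner's insurance: $2,898.60 per year
Total annual escrow = $470.28 + $12,969.72 + $712.80 + $2,898.60 = $17,051.40
Monthly escrow = $17,051.40 / 12 = $1,420.95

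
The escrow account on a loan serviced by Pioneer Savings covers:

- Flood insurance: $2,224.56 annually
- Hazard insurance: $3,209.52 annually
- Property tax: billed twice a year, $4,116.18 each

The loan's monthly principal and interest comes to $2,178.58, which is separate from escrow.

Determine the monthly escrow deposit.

$1,138.87

Flood insurance: $2,224.56 annually
Hazard insurance: $3,209.52 annually
Property tax: $4,116.18 × 2 = $8,232.36 annually
Annual escrow total = $2,224.56 + $3,209.52 + $8,232.36 = $13,666.44
Base monthly escrow = $13,666.44 / 12 = $1,138.87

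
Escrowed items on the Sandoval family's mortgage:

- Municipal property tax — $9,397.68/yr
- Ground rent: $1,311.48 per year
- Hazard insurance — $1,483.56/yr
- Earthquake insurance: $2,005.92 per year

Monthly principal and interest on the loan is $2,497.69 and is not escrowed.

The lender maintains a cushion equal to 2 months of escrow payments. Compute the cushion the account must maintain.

$2,366.44

Municipal property tax = $9,397.68 per year
Ground rent = $1,311.48 per year
Hazard insurance = $1,483.56 per year
Earthquake insurance = $2,005.92 per year
Total per year = $9,397.68 + $1,311.48 + $1,483.56 + $2,005.92 = $14,198.64
Monthly escrow = $14,198.64 ÷ 12 = $1,183.22
Cushion = 2 × $1,183.22 = $2,366.44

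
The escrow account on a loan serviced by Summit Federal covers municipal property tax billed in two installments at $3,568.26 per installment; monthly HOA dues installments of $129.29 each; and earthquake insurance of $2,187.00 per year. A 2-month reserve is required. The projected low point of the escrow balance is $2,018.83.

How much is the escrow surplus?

Municipal property tax: $3,568.26 × 2 = $7,136.52 annually
HOA dues: $129.29 × 12 = $1,551.48 annually
Earthquake insurance: $2,187.00 annually
Total per year = $7,136.52 + $1,551.48 + $2,187.00 = $10,875.00
Per month = $10,875.00 / 12 = $906.25
Cushion = 2 × $906.25 = $1,812.50
Excess over cushion: $2,018.83 − $1,812.50 = $206.33

$206.33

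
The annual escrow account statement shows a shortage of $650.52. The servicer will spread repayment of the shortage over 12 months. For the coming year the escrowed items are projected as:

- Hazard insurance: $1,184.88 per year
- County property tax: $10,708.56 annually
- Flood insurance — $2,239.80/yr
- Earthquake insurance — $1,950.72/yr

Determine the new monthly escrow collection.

Hazard insurance — $1,184.88/yr
County property tax — $10,708.56/yr
Flood insurance — $2,239.80/yr
Earthquake insurance — $1,950.72/yr
Total annual escrow = $1,184.88 + $10,708.56 + $2,239.80 + $1,950.72 = $16,083.96
Per month = $16,083.96 ÷ 12 = $1,340.33
Shortage per month = $650.52 ÷ 12 = $54.21
New monthly escrow = $1,340.33 + $54.21 = $1,394.54

$1,394.54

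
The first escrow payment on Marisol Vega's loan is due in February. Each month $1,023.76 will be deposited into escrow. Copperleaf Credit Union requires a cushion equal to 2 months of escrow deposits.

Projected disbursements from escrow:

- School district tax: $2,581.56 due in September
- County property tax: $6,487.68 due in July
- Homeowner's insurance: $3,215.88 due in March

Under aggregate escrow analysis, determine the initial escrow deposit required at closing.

$6,142.56

Cushion = 2 × $1,023.76 = $2,047.52
Trial balance (start $0, +$1,023.76 each month, − disbursements):
  Feb: +$1,023.76 → $1,023.76
  Mar: +$1,023.76 − $3,215.88 → -$1,168.36
  Apr: +$1,023.76 → -$144.60
  May: +$1,023.76 → $879.16
  Jun: +$1,023.76 → $1,902.92
  Jul: +$1,023.76 − $6,487.68 → -$3,561.00
  Aug: +$1,023.76 → -$2,537.24
  Sep: +$1,023.76 − $2,581.56 → -$4,095.04
  Oct: +$1,023.76 → -$3,071.28
  Nov: +$1,023.76 → -$2,047.52
  Dec: +$1,023.76 → -$1,023.76
  Jan: +$1,023.76 → $0.00
Lowest trial balance = -$4,095.04 (Sep)
Initial deposit = cushion − low point = $2,047.52 − (-$4,095.04) = $6,142.56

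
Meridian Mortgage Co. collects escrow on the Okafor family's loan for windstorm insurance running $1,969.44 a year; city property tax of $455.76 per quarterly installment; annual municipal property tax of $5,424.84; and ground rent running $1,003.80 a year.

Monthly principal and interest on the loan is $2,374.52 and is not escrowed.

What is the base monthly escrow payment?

$851.76

Windstorm insurance = $1,969.44 per year
City property tax = $455.76 × 4 = $1,823.04 per year
Municipal property tax = $5,424.84 per year
Ground rent = $1,003.80 per year
Yearly total = $1,969.44 + $1,823.04 + $5,424.84 + $1,003.80 = $10,221.12
Base monthly escrow = $10,221.12 ÷ 12 = $851.76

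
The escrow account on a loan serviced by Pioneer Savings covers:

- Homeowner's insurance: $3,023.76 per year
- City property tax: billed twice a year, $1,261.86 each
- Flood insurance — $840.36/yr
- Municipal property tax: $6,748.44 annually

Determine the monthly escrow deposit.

$1,094.69

Homeowner's insurance = $3,023.76/yr
City property tax = $1,261.86 × 2 = $2,523.72/yr
Flood insurance = $840.36/yr
Municipal property tax = $6,748.44/yr
Annual escrow total = $13,136.28
Monthly = $13,136.28 / 12 = $1,094.69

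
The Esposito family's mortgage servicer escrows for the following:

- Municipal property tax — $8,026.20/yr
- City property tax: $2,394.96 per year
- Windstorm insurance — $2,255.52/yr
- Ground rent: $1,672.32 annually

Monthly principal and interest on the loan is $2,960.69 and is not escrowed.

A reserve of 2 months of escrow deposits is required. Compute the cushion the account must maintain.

Municipal property tax: $8,026.20/yr
City property tax: $2,394.96/yr
Windstorm insurance: $2,255.52/yr
Ground rent: $1,672.32/yr
Total per year = $8,026.20 + $2,394.96 + $2,255.52 + $1,672.32 = $14,349.00
Monthly = $14,349.00 / 12 = $1,195.75
Reserve = 2 × $1,195.75 = $2,391.50

$2,391.50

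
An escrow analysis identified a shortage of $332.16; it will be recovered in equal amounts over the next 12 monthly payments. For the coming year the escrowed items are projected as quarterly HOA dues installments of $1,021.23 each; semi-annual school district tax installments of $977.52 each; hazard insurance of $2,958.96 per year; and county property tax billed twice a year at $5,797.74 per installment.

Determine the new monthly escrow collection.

HOA dues: $1,021.23 × 4 = $4,084.92
School district tax: $977.52 × 2 = $1,955.04
Hazard insurance: $2,958.96
County property tax: $5,797.74 × 2 = $11,595.48
Annual escrow total = $4,084.92 + $1,955.04 + $2,958.96 + $11,595.48 = $20,594.40
Monthly escrow = $20,594.40 / 12 = $1,716.20
Monthly shortage recovery: $332.16 / 12 = $27.68
New monthly escrow = $1,716.20 + $27.68 = $1,743.88

$1,743.88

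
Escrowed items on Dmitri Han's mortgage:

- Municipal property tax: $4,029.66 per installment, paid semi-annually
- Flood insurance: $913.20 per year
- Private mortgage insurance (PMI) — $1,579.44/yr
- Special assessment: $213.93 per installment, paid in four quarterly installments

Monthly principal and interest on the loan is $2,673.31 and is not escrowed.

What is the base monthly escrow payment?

Municipal property tax = $4,029.66 × 2 = $8,059.32 per year
Flood insurance = $913.20 per year
Private mortgage insurance (PMI) = $1,579.44 per year
Special assessment = $213.93 × 4 = $855.72 per year
Combined annual = $8,059.32 + $913.20 + $1,579.44 + $855.72 = $11,407.68
Monthly escrow = $11,407.68 ÷ 12 = $950.64

$950.64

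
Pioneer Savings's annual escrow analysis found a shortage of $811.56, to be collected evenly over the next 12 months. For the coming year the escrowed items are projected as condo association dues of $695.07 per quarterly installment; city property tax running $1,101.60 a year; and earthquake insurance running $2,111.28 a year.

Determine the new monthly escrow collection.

Condo association dues: $695.07 × 4 = $2,780.28
City property tax: $1,101.60
Earthquake insurance: $2,111.28
Total per year = $2,780.28 + $1,101.60 + $2,111.28 = $5,993.16
Monthly escrow = $5,993.16 / 12 = $499.43
Shortage spread = $811.56 ÷ 12 = $67.63/mo
Adjusted monthly = $499.43 + $67.63 = $567.06

$567.06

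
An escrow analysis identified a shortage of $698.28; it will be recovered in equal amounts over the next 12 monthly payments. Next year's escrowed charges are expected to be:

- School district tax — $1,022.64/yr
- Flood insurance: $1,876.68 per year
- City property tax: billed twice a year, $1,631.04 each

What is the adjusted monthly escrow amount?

School district tax = $1,022.64 per year
Flood insurance = $1,876.68 per year
City property tax = $1,631.04 × 2 = $3,262.08 per year
Annual escrow total = $6,161.40
Monthly = $6,161.40 / 12 = $513.45
Shortage per month = $698.28 ÷ 12 = $58.19
Adjusted monthly = $513.45 + $58.19 = $571.64

$571.64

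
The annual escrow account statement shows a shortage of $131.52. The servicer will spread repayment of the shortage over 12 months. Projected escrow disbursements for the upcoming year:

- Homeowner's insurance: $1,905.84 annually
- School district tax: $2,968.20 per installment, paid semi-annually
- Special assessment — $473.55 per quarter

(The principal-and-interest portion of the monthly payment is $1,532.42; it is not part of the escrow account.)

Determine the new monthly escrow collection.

$822.33

Homeowner's insurance: $1,905.84/yr
School district tax: $2,968.20 × 2 = $5,936.40/yr
Special assessment: $473.55 × 4 = $1,894.20/yr
Total annual escrow = $9,736.44
Monthly = $9,736.44 / 12 = $811.37
Monthly shortage recovery: $131.52 ÷ 12 = $10.96
Adjusted monthly = $811.37 + $10.96 = $822.33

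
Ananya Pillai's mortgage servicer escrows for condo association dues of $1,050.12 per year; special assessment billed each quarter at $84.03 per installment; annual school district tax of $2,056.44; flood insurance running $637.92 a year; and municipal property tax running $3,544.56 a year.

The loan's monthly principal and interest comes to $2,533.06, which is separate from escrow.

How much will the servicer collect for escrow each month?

Condo association dues — $1,050.12 per year
Special assessment — $84.03 × 4 = $336.12 per year
School district tax — $2,056.44 per year
Flood insurance — $637.92 per year
Municipal property tax — $3,544.56 per year
Combined annual = $1,050.12 + $336.12 + $2,056.44 + $637.92 + $3,544.56 = $7,625.16
Base monthly escrow = $7,625.16 ÷ 12 = $635.43

$635.43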